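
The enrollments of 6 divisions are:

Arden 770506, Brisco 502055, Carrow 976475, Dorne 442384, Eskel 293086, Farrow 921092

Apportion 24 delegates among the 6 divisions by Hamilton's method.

Arden=5; Brisco=3; Carrow=6; Dorne=3; Eskel=2; Farrow=5

The standard divisor is 3905598/24 ≈ 162733.25.
Standard quotas: Arden 4.7348, Brisco 3.0851, Carrow 6.0005, Dorne 2.7185, Eskel 1.8010, Farrow 5.6601.
Lower quotas: Arden 4, Brisco 3, Carrow 6, Dorne 2, Eskel 1, Farrow 5 (sum 21, leaving 3 seats).
Remainders in descending order: Eskel 0.8010, Arden 0.7348, Dorne 0.7185, Farrow 0.6601, Brisco 0.0851, Carrow 0.0005.
The surplus seats go to Eskel, Arden, Dorne.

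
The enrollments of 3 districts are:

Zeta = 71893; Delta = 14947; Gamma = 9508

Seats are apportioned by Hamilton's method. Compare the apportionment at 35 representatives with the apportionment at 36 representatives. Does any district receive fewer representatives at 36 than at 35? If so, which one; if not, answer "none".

Gamma

At 35 seats: Zeta 26, Delta 5, Gamma 4.
At 36 seats: Zeta 27, Delta 6, Gamma 3.
Gamma drops from 4 to 3.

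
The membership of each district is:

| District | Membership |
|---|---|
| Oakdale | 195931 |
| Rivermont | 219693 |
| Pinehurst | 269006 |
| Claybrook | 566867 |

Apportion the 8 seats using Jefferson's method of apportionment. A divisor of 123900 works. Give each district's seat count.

Oakdale: 1, Rivermont: 1, Pinehurst: 2, Claybrook: 4

With modified divisor 123900: modified quotas Oakdale 1.581, Rivermont 1.773, Pinehurst 2.171, Claybrook 4.575.
Rounding down: Oakdale 1, Rivermont 1, Pinehurst 2, Claybrook 4 (total 8).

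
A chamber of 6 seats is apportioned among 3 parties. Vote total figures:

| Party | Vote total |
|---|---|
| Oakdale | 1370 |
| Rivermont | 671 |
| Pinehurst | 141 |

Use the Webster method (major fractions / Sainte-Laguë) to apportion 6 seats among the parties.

Standard divisor 2182/6 ≈ 363.667; standard quotas: Oakdale 3.767, Rivermont 1.845, Pinehurst 0.388.
Rounding to the nearest integer gives Oakdale 4, Rivermont 2, Pinehurst 0 — total 6, matching the house size, so no adjustment is needed.

Oakdale 4, Rivermont 2, Pinehurst 0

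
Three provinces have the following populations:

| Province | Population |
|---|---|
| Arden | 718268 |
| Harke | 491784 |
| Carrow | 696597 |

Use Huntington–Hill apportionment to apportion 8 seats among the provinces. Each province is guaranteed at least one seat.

Arden=3; Harke=2; Carrow=3

With divisor 245865: modified quotas Arden 2.921, Harke 2.000, Carrow 2.833.
Geometric-mean thresholds: Arden √(2·3)=2.449, Harke √(2·3)=2.449, Carrow √(2·3)=2.449.
Each quota rounded against its threshold gives Arden 3, Harke 2, Carrow 3 (total 8).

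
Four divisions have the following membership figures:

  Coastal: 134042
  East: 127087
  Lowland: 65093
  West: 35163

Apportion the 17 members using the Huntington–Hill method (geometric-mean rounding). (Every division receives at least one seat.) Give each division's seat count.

With divisor 21943: modified quotas Coastal 6.109, East 5.792, Lowland 2.966, West 1.602.
Geometric-mean thresholds: Coastal √(6·7)=6.481, East √(5·6)=5.477, Lowland √(2·3)=2.449, West √(1·2)=1.414.
Each quota rounded against its threshold gives Coastal 6, East 6, Lowland 3, West 2 (total 17).

Coastal 6, East 6, Lowland 3, West 2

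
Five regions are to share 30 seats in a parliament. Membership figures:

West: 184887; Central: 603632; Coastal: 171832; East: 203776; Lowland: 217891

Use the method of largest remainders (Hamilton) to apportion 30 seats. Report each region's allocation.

West 4; Central 13; Coastal 4; East 4; Lowland 5

Standard divisor: 1382018 ÷ 30 ≈ 46067.267.
Standard quotas: West 4.0134, Central 13.1033, Coastal 3.7300, East 4.4234, Lowland 4.7298.
Lower quotas: West 4, Central 13, Coastal 3, East 4, Lowland 4 (sum 28, leaving 2 seats).
Remainders in descending order: Coastal 0.7300, Lowland 0.7298, East 0.4234, Central 0.1033, West 0.0134.
The surplus seats go to Coastal, Lowland.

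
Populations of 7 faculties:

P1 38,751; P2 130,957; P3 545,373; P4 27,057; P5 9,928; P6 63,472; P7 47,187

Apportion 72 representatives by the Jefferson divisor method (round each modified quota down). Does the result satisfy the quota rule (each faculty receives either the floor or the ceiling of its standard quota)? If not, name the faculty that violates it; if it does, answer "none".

P3

Standard quotas: P1 3.234, P2 10.929, P3 45.515, P4 2.258, P5 0.829, P6 5.297, P7 3.938.
Jefferson allocation: P1 3, P2 11, P3 47, P4 2, P5 0, P6 5, P7 4.
P3 has quota 45.515 (lower 45, upper 46) but receives 47 — outside the quota interval.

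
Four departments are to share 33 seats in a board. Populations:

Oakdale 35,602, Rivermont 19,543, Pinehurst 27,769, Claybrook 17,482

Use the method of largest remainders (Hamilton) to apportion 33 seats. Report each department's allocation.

The standard divisor is 100396/33 ≈ 3042.303.
Standard quotas: Oakdale 11.7023, Rivermont 6.4238, Pinehurst 9.1276, Claybrook 5.7463.
Lower quotas: Oakdale 11, Rivermont 6, Pinehurst 9, Claybrook 5 (sum 31, leaving 2 seats).
Remainders in descending order: Claybrook 0.7463, Oakdale 0.7023, Rivermont 0.4238, Pinehurst 0.1276.
Largest remainders: Claybrook, Oakdale receive the extra seats.

Oakdale 12; Rivermont 6; Pinehurst 9; Claybrook 6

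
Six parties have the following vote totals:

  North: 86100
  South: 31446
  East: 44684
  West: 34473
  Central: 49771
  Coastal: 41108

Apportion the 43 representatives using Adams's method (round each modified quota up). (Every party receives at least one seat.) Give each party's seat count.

Standard divisor 287582/43 ≈ 6687.953; standard quotas: North 12.874, South 4.702, East 6.681, West 5.154, Central 7.442, Coastal 6.147.
Rounding up gives 13, 5, 7, 6, 8, 7 = 46 seats, so the divisor must be adjusted.
With modified divisor 7140: modified quotas North 12.059, South 4.404, East 6.258, West 4.828, Central 6.971, Coastal 5.757.
Rounding up: North 13, South 5, East 7, West 5, Central 7, Coastal 6 (total 43).

North 13, South 5, East 7, West 5, Central 7, Coastal 6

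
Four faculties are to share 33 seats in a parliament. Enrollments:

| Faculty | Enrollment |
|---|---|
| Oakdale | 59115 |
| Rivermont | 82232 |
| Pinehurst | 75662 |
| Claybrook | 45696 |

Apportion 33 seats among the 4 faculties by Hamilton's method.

Oakdale 7; Rivermont 10; Pinehurst 10; Claybrook 6

Total 262705; standard divisor 262705/33 ≈ 7960.758.
Standard quotas: Oakdale 7.4258, Rivermont 10.3297, Pinehurst 9.5044, Claybrook 5.7402.
Lower quotas: Oakdale 7, Rivermont 10, Pinehurst 9, Claybrook 5 (sum 31, leaving 2 seats).
Remainders in descending order: Claybrook 0.7402, Pinehurst 0.5044, Oakdale 0.4258, Rivermont 0.3297.
Largest remainders: Claybrook, Pinehurst receive the extra seats.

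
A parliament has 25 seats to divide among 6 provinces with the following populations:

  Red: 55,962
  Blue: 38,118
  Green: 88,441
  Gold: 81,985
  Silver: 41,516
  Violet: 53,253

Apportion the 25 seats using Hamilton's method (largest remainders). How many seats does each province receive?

Red: 4, Blue: 2, Green: 6, Gold: 6, Silver: 3, Violet: 4

Standard divisor: 359275 ÷ 25 = 14371.
Standard quotas: Red 3.8941, Blue 2.6524, Green 6.1541, Gold 5.7049, Silver 2.8889, Violet 3.7056.
Lower quotas: Red 3, Blue 2, Green 6, Gold 5, Silver 2, Violet 3 (sum 21, leaving 4 seats).
Remainders in descending order: Red 0.8941, Silver 0.8889, Violet 0.7056, Gold 0.7049, Blue 0.6524, Green 0.1541.
Largest remainders: Red, Silver, Violet, Gold receive the extra seats.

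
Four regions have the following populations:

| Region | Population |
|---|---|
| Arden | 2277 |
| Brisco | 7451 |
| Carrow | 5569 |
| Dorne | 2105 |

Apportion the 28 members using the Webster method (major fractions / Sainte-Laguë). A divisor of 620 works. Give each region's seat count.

Arden 4, Brisco 12, Carrow 9, Dorne 3

With modified divisor 620: modified quotas Arden 3.673, Brisco 12.018, Carrow 8.982, Dorne 3.395.
Rounding to the nearest integer: Arden 4, Brisco 12, Carrow 9, Dorne 3 (total 28).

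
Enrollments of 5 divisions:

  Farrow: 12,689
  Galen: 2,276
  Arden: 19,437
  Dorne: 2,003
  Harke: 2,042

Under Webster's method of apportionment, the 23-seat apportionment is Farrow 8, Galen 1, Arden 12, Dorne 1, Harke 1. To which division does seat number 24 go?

Arden

Priority for the next seat is population ÷ (current seats + 0.5).
Priorities: Farrow 1492.824, Galen 1517.333, Arden 1554.960, Dorne 1335.333, Harke 1361.333.
Highest priority: Arden.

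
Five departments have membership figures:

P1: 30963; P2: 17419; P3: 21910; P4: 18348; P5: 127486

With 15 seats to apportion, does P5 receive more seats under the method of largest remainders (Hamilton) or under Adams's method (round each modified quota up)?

Hamilton: P1 2, P2 1, P3 2, P4 1, P5 9.
Adams: P1 2, P2 1, P3 2, P4 2, P5 8.
P5 gets 9 under Hamilton and 8 under Adams.

Hamilton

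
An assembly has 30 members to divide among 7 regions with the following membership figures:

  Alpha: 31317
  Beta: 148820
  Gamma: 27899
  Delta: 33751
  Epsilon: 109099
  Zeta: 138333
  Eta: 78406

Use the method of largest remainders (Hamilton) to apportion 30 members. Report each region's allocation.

Alpha 2, Beta 8, Gamma 1, Delta 2, Epsilon 6, Zeta 7, Eta 4

Total 567625; standard divisor 567625/30 ≈ 18920.833.
Standard quotas: Alpha 1.6552, Beta 7.8654, Gamma 1.4745, Delta 1.7838, Epsilon 5.7661, Zeta 7.3111, Eta 4.1439.
Lower quotas: Alpha 1, Beta 7, Gamma 1, Delta 1, Epsilon 5, Zeta 7, Eta 4 (sum 26, leaving 4 seats).
Remainders in descending order: Beta 0.8654, Delta 0.7838, Epsilon 0.7661, Alpha 0.6552, Gamma 0.4745, Zeta 0.3111, Eta 0.1439.
Largest remainders: Beta, Delta, Epsilon, Alpha receive the extra seats.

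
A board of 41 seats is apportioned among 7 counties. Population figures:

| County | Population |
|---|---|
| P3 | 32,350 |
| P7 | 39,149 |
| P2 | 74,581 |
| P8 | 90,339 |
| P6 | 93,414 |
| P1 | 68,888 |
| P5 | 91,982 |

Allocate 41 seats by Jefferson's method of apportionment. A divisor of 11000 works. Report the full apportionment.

With modified divisor 11000: modified quotas P3 2.941, P7 3.559, P2 6.780, P8 8.213, P6 8.492, P1 6.263, P5 8.362.
Rounding down: P3 2, P7 3, P2 6, P8 8, P6 8, P1 6, P5 8 (total 41).

P3 2; P7 3; P2 6; P8 8; P6 8; P1 6; P5 8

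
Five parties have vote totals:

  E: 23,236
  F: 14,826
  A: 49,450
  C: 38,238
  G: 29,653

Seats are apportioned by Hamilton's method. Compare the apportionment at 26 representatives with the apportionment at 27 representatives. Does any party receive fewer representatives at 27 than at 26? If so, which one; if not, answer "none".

F

At 26 seats: E 4, F 3, A 8, C 6, G 5.
At 27 seats: E 4, F 2, A 9, C 7, G 5.
F drops from 3 to 2.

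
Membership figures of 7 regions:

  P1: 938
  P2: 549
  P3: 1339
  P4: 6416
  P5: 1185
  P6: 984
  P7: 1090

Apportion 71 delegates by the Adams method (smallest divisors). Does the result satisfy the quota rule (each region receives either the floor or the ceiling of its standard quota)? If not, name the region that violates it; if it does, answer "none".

P4

Standard quotas: P1 5.327, P2 3.118, P3 7.605, P4 36.440, P5 6.730, P6 5.589, P7 6.191.
Adams allocation: P1 6, P2 3, P3 8, P4 35, P5 7, P6 6, P7 6.
P4 has quota 36.440 (lower 36, upper 37) but receives 35 — outside the quota interval.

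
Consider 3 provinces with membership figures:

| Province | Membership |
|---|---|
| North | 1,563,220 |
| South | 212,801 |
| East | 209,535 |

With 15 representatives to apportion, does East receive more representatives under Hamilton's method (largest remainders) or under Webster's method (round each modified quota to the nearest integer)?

Hamilton: North 12, South 2, East 1.
Webster: North 11, South 2, East 2.
East gets 1 under Hamilton and 2 under Webster.

Webster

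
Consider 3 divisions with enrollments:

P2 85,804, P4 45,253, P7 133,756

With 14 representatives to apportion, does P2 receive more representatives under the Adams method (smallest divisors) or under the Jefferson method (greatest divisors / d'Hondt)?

Adams: P2 4, P4 3, P7 7.
Jefferson: P2 5, P4 2, P7 7.
P2 gets 4 under Adams and 5 under Jefferson.

Jefferson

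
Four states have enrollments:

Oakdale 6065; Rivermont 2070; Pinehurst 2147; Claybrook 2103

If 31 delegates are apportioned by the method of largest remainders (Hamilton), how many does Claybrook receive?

5

Standard divisor: 12385 ÷ 31 ≈ 399.516.
Standard quotas: Oakdale 15.1809, Rivermont 5.1813, Pinehurst 5.3740, Claybrook 5.2639.
Lower quotas: Oakdale 15, Rivermont 5, Pinehurst 5, Claybrook 5 (sum 30, leaving 1 seat).
Remainders in descending order: Pinehurst 0.3740, Claybrook 0.2639, Rivermont 0.1813, Oakdale 0.1809.
Largest remainder: Pinehurst receives the extra seat.
Claybrook receives 5.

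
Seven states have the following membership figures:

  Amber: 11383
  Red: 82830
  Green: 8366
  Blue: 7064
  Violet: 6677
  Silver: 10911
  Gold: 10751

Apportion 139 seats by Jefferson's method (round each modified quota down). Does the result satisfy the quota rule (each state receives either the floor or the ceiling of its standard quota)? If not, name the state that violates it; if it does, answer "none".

Standard quotas: Amber 11.467, Red 83.441, Green 8.428, Blue 7.116, Violet 6.726, Silver 10.991, Gold 10.830.
Jefferson allocation: Amber 11, Red 85, Green 8, Blue 7, Violet 6, Silver 11, Gold 11.
Red has quota 83.441 (lower 83, upper 84) but receives 85 — outside the quota interval.

Red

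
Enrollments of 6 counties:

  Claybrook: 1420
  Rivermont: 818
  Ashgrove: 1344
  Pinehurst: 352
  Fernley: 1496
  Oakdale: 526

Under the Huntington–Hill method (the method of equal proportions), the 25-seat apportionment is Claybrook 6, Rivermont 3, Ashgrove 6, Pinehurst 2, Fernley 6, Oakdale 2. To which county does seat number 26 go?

Priority for the next seat is population ÷ (√(s·(s+1))).
Priorities: Claybrook 219.111, Rivermont 236.136, Ashgrove 207.384, Pinehurst 143.703, Fernley 230.838, Oakdale 214.739.
Highest priority: Rivermont.

Rivermont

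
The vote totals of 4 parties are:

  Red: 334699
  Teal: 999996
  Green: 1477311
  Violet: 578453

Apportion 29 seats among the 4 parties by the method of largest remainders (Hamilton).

Red 3; Teal 8; Green 13; Violet 5

The standard divisor is 3390459/29 ≈ 116912.379.
Standard quotas: Red 2.8628, Teal 8.5534, Green 12.6361, Violet 4.9477.
Lower quotas: Red 2, Teal 8, Green 12, Violet 4 (sum 26, leaving 3 seats).
Remainders in descending order: Violet 0.9477, Red 0.8628, Green 0.6361, Teal 0.5534.
Largest remainders: Violet, Red, Green receive the extra seats.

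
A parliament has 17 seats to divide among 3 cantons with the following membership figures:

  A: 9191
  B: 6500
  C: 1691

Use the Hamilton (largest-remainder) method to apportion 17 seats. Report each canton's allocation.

A=9, B=6, C=2

The standard divisor is 17382/17 ≈ 1022.471.
Standard quotas: A 8.9890, B 6.3572, C 1.6538.
Lower quotas: A 8, B 6, C 1 (sum 15, leaving 2 seats).
Remainders in descending order: A 0.9890, C 0.6538, B 0.3572.
The surplus seats go to A, C.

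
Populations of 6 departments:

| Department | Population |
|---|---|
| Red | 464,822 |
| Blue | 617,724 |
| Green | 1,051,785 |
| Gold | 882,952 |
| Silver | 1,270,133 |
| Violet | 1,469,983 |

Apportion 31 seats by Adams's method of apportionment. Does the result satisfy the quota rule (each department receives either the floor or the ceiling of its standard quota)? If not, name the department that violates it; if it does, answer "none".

Standard quotas: Red 2.503, Blue 3.326, Green 5.663, Gold 4.754, Silver 6.839, Violet 7.915.
Adams allocation: Red 3, Blue 3, Green 6, Gold 5, Silver 7, Violet 7.
Every allocation lies between the lower and upper quota.

none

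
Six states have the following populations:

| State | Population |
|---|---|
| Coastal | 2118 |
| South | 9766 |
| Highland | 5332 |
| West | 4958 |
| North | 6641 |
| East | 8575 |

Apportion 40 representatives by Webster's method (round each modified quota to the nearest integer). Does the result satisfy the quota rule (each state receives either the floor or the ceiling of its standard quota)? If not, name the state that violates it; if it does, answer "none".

Standard quotas: Coastal 2.266, South 10.448, Highland 5.704, West 5.304, North 7.105, East 9.174.
Webster allocation: Coastal 2, South 11, Highland 6, West 5, North 7, East 9.
Every allocation lies between the lower and upper quota.

none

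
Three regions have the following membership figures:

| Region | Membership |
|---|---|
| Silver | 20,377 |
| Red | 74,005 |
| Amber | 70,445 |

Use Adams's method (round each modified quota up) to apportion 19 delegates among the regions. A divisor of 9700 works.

With modified divisor 9700: modified quotas Silver 2.101, Red 7.629, Amber 7.262.
Rounding up: Silver 3, Red 8, Amber 8 (total 19).

Silver 3, Red 8, Amber 8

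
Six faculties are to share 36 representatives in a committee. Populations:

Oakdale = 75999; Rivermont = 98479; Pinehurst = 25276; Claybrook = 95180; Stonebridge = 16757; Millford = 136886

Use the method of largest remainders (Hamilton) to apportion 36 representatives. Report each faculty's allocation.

Oakdale=6; Rivermont=8; Pinehurst=2; Claybrook=8; Stonebridge=1; Millford=11

The standard divisor is 448577/36 ≈ 12460.472.
Standard quotas: Oakdale 6.0992, Rivermont 7.9033, Pinehurst 2.0285, Claybrook 7.6386, Stonebridge 1.3448, Millford 10.9856.
Lower quotas: Oakdale 6, Rivermont 7, Pinehurst 2, Claybrook 7, Stonebridge 1, Millford 10 (sum 33, leaving 3 seats).
Remainders in descending order: Millford 0.9856, Rivermont 0.9033, Claybrook 0.6386, Stonebridge 0.3448, Oakdale 0.0992, Pinehurst 0.0285.
Largest remainders: Millford, Rivermont, Claybrook receive the extra seats.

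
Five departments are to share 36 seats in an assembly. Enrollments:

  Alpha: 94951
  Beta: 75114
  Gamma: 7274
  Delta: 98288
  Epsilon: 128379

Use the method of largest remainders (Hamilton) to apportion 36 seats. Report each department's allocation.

Alpha=8, Beta=7, Gamma=1, Delta=9, Epsilon=11

Standard divisor: 404006 ÷ 36 ≈ 11222.389.
Standard quotas: Alpha 8.4609, Beta 6.6932, Gamma 0.6482, Delta 8.7582, Epsilon 11.4395.
Lower quotas: Alpha 8, Beta 6, Gamma 0, Delta 8, Epsilon 11 (sum 33, leaving 3 seats).
Remainders in descending order: Delta 0.7582, Beta 0.6932, Gamma 0.6482, Alpha 0.4609, Epsilon 0.4395.
The surplus seats go to Delta, Beta, Gamma.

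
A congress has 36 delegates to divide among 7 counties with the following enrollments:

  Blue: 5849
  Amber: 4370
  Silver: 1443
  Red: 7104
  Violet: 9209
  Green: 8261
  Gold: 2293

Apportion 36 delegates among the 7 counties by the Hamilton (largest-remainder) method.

Blue=5; Amber=4; Silver=1; Red=7; Violet=9; Green=8; Gold=2

The standard divisor is 38529/36 ≈ 1070.25.
Standard quotas: Blue 5.4651, Amber 4.0832, Silver 1.3483, Red 6.6377, Violet 8.6045, Green 7.7188, Gold 2.1425.
Lower quotas: Blue 5, Amber 4, Silver 1, Red 6, Violet 8, Green 7, Gold 2 (sum 33, leaving 3 seats).
Remainders in descending order: Green 0.7188, Red 0.6377, Violet 0.6045, Blue 0.4651, Silver 0.3483, Gold 0.1425, Amber 0.0832.
Largest remainders: Green, Red, Violet receive the extra seats.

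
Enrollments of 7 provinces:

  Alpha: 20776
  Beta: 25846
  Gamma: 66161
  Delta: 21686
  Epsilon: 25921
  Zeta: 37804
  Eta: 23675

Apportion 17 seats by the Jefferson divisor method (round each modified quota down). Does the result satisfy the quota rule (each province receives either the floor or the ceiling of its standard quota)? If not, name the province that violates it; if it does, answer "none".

Standard quotas: Alpha 1.592, Beta 1.980, Gamma 5.069, Delta 1.662, Epsilon 1.986, Zeta 2.897, Eta 1.814.
Jefferson allocation: Alpha 1, Beta 2, Gamma 6, Delta 1, Epsilon 2, Zeta 3, Eta 2.
Every allocation lies between the lower and upper quota.

none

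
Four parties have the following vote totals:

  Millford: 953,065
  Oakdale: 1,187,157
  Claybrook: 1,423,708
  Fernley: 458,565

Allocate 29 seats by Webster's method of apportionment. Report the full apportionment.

Standard divisor 4022495/29 ≈ 138706.724; standard quotas: Millford 6.871, Oakdale 8.559, Claybrook 10.264, Fernley 3.306.
Rounding to the nearest integer gives Millford 7, Oakdale 9, Claybrook 10, Fernley 3 — total 29, matching the house size, so no adjustment is needed.

Millford: 7; Oakdale: 9; Claybrook: 10; Fernley: 3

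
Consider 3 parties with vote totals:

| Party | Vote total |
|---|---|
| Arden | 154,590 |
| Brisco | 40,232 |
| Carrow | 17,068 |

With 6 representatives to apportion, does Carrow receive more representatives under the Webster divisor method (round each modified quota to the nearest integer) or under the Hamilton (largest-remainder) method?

Hamilton

Webster: Arden 5, Brisco 1, Carrow 0.
Hamilton: Arden 4, Brisco 1, Carrow 1.
Carrow gets 0 under Webster and 1 under Hamilton.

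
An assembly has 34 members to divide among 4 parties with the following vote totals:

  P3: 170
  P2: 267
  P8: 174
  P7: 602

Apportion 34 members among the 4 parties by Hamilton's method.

P3 5, P2 7, P8 5, P7 17

The standard divisor is 1213/34 ≈ 35.676.
Standard quotas: P3 4.765, P2 7.484, P8 4.877, P7 16.874.
Lower quotas: P3 4, P2 7, P8 4, P7 16 (sum 31, leaving 3 seats).
Remainders in descending order: P8 0.877, P7 0.874, P3 0.765, P2 0.484.
The surplus seats go to P8, P7, P3.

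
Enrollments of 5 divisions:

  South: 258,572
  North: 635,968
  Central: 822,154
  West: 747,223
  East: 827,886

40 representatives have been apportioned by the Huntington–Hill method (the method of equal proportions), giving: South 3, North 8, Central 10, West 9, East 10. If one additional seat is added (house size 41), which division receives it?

Priority for the next seat is population ÷ (√(s·(s+1))).
Priorities: South 74643.307, North 74949.548, Central 78389.308, West 78764.220, East 78935.833.
Highest priority: East.

East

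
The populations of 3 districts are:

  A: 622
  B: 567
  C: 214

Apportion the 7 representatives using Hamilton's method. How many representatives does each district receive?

Total 1403; standard divisor 1403/7 ≈ 200.429.
Standard quotas: A 3.103, B 2.829, C 1.068.
Lower quotas: A 3, B 2, C 1 (sum 6, leaving 1 seat).
Remainders in descending order: B 0.829, A 0.103, C 0.068.
The surplus seat goes to B.

A 3, B 3, C 1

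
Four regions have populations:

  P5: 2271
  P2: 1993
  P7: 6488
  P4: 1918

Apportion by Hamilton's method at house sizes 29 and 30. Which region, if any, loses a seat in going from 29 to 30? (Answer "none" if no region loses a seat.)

At 29 seats: P5 5, P2 5, P7 15, P4 4.
At 30 seats: P5 5, P2 5, P7 15, P4 5.
No region's allocation decreased.

none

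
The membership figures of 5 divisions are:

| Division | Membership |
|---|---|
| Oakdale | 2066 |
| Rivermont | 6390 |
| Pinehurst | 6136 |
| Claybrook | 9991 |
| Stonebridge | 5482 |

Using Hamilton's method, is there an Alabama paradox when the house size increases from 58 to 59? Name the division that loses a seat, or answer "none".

none

At 58 seats: Oakdale 4, Rivermont 12, Pinehurst 12, Claybrook 19, Stonebridge 11.
At 59 seats: Oakdale 4, Rivermont 12, Pinehurst 12, Claybrook 20, Stonebridge 11.
No division's allocation decreased.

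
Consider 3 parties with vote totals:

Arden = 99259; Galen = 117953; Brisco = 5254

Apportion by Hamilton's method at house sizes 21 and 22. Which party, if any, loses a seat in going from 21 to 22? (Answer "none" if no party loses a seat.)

At 21 seats: Arden 9, Galen 11, Brisco 1.
At 22 seats: Arden 10, Galen 12, Brisco 0.
Brisco drops from 1 to 0.

Brisco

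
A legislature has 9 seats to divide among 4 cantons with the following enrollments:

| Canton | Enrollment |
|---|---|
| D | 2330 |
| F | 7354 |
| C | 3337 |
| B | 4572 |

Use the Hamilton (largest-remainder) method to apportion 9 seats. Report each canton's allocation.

Standard divisor: 17593 ÷ 9 ≈ 1954.778.
Standard quotas: D 1.1920, F 3.7621, C 1.7071, B 2.3389.
Lower quotas: D 1, F 3, C 1, B 2 (sum 7, leaving 2 seats).
Remainders in descending order: F 0.7621, C 0.7071, B 0.3389, D 0.1920.
The surplus seats go to F, C.

D 1, F 4, C 2, B 2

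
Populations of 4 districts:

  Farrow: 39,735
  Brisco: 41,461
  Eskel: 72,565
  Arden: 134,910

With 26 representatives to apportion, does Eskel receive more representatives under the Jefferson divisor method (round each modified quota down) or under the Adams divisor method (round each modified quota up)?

Jefferson: Farrow 3, Brisco 3, Eskel 7, Arden 13.
Adams: Farrow 4, Brisco 4, Eskel 6, Arden 12.
Eskel gets 7 under Jefferson and 6 under Adams.

Jefferson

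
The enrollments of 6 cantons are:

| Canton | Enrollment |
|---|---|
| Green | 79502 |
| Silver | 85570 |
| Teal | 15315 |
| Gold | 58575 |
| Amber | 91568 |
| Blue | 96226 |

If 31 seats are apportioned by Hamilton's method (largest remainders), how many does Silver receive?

6

The standard divisor is 426756/31 ≈ 13766.323.
Standard quotas: Green 5.7751, Silver 6.2159, Teal 1.1125, Gold 4.2549, Amber 6.6516, Blue 6.9900.
Lower quotas: Green 5, Silver 6, Teal 1, Gold 4, Amber 6, Blue 6 (sum 28, leaving 3 seats).
Remainders in descending order: Blue 0.9900, Green 0.7751, Amber 0.6516, Gold 0.2549, Silver 0.2159, Teal 0.1125.
Largest remainders: Blue, Green, Amber receive the extra seats.
Silver receives 6.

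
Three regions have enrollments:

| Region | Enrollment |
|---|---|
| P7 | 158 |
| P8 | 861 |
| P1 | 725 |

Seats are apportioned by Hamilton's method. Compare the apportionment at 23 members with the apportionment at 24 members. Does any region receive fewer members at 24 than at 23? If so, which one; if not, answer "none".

none

At 23 seats: P7 2, P8 11, P1 10.
At 24 seats: P7 2, P8 12, P1 10.
No region's allocation decreased.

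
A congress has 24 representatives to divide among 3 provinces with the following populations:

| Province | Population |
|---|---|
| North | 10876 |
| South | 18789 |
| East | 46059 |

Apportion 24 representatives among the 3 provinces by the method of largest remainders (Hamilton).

Total 75724; standard divisor 75724/24 ≈ 3155.167.
Standard quotas: North 3.4470, South 5.9550, East 14.5980.
Lower quotas: North 3, South 5, East 14 (sum 22, leaving 2 seats).
Remainders in descending order: South 0.9550, East 0.5980, North 0.4470.
The surplus seats go to South, East.

North 3, South 6, East 15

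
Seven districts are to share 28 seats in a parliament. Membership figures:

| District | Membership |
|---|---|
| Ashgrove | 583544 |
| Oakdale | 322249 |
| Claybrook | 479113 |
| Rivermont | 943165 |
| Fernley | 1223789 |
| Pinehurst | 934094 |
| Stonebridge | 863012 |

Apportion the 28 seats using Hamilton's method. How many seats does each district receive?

Total 5348966; standard divisor 5348966/28 ≈ 191034.5.
Standard quotas: Ashgrove 3.0547, Oakdale 1.6869, Claybrook 2.5080, Rivermont 4.9371, Fernley 6.4061, Pinehurst 4.8897, Stonebridge 4.5176.
Lower quotas: Ashgrove 3, Oakdale 1, Claybrook 2, Rivermont 4, Fernley 6, Pinehurst 4, Stonebridge 4 (sum 24, leaving 4 seats).
Remainders in descending order: Rivermont 0.9371, Pinehurst 0.8897, Oakdale 0.6869, Stonebridge 0.5176, Claybrook 0.5080, Fernley 0.4061, Ashgrove 0.0547.
The surplus seats go to Rivermont, Pinehurst, Oakdale, Stonebridge.

Ashgrove=3, Oakdale=2, Claybrook=2, Rivermont=5, Fernley=6, Pinehurst=5, Stonebridge=5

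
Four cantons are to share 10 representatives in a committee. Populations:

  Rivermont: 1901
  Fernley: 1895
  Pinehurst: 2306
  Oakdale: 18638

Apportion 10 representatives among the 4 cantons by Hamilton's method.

Standard divisor: 24740 ÷ 10 = 2474.
Standard quotas: Rivermont 0.7684, Fernley 0.7660, Pinehurst 0.9321, Oakdale 7.5335.
Lower quotas: Rivermont 0, Fernley 0, Pinehurst 0, Oakdale 7 (sum 7, leaving 3 seats).
Remainders in descending order: Pinehurst 0.9321, Rivermont 0.7684, Fernley 0.7660, Oakdale 0.5335.
Largest remainders: Pinehurst, Rivermont, Fernley receive the extra seats.

Rivermont: 1; Fernley: 1; Pinehurst: 1; Oakdale: 7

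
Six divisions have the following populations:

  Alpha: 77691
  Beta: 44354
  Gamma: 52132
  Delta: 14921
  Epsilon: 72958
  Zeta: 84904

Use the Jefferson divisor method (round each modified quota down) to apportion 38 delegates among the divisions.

Standard divisor 346960/38 ≈ 9130.526; standard quotas: Alpha 8.509, Beta 4.858, Gamma 5.710, Delta 1.634, Epsilon 7.991, Zeta 9.299.
Rounding down gives 8, 4, 5, 1, 7, 9 = 34 seats, so the divisor must be adjusted.
With modified divisor 8600: modified quotas Alpha 9.034, Beta 5.157, Gamma 6.062, Delta 1.735, Epsilon 8.483, Zeta 9.873.
Rounding down: Alpha 9, Beta 5, Gamma 6, Delta 1, Epsilon 8, Zeta 9 (total 38).

Alpha 9; Beta 5; Gamma 6; Delta 1; Epsilon 8; Zeta 9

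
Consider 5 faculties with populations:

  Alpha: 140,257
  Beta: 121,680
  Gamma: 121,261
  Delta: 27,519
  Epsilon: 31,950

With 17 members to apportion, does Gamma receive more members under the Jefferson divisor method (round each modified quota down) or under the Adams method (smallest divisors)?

Jefferson: Alpha 5, Beta 5, Gamma 5, Delta 1, Epsilon 1.
Adams: Alpha 5, Beta 5, Gamma 4, Delta 1, Epsilon 2.
Gamma gets 5 under Jefferson and 4 under Adams.

Jefferson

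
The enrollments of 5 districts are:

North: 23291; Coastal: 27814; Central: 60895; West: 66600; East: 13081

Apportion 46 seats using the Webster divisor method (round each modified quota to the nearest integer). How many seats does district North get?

6

Standard divisor 191681/46 ≈ 4166.978; standard quotas: North 5.589, Coastal 6.675, Central 14.614, West 15.983, East 3.139.
Rounding to the nearest integer gives 6, 7, 15, 16, 3 = 47 seats, so the divisor must be adjusted.
With modified divisor 4217: modified quotas North 5.523, Coastal 6.596, Central 14.440, West 15.793, East 3.102.
Rounding to the nearest integer: North 6, Coastal 7, Central 14, West 16, East 3 (total 46).
North receives 6.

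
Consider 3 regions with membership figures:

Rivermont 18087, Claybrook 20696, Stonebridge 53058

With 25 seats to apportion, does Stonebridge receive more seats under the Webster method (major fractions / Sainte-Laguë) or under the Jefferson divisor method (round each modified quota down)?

Webster: Rivermont 5, Claybrook 6, Stonebridge 14.
Jefferson: Rivermont 5, Claybrook 5, Stonebridge 15.
Stonebridge gets 14 under Webster and 15 under Jefferson.

Jefferson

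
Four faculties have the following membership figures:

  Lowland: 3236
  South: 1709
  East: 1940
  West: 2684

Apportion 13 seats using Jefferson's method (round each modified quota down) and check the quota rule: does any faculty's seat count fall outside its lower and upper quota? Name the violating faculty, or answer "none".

Standard quotas: Lowland 4.396, South 2.322, East 2.636, West 3.646.
Jefferson allocation: Lowland 5, South 2, East 2, West 4.
Every allocation lies between the lower and upper quota.

none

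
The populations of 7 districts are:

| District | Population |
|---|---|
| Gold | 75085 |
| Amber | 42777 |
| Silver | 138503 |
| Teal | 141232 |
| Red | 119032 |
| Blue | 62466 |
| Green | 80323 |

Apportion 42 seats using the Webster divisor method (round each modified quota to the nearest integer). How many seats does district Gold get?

Standard divisor 659418/42 ≈ 15700.429; standard quotas: Gold 4.782, Amber 2.725, Silver 8.822, Teal 8.995, Red 7.581, Blue 3.979, Green 5.116.
Rounding to the nearest integer gives 5, 3, 9, 9, 8, 4, 5 = 43 seats, so the divisor must be adjusted.
With modified divisor 16100: modified quotas Gold 4.664, Amber 2.657, Silver 8.603, Teal 8.772, Red 7.393, Blue 3.880, Green 4.989.
Rounding to the nearest integer: Gold 5, Amber 3, Silver 9, Teal 9, Red 7, Blue 4, Green 5 (total 42).
Gold receives 5.

5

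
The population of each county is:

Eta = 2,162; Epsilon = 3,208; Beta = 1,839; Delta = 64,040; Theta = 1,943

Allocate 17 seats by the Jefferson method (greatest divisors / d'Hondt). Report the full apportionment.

Eta=0, Epsilon=0, Beta=0, Delta=17, Theta=0

Standard divisor 73192/17 ≈ 4305.412; standard quotas: Eta 0.502, Epsilon 0.745, Beta 0.427, Delta 14.874, Theta 0.451.
Rounding down gives 0, 0, 0, 14, 0 = 14 seats, so the divisor must be adjusted.
With modified divisor 3700: modified quotas Eta 0.584, Epsilon 0.867, Beta 0.497, Delta 17.308, Theta 0.525.
Rounding down: Eta 0, Epsilon 0, Beta 0, Delta 17, Theta 0 (total 17).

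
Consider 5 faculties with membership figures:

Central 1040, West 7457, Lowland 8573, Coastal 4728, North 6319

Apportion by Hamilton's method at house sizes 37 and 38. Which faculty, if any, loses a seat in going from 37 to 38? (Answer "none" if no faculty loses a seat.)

At 37 seats: Central 2, West 10, Lowland 11, Coastal 6, North 8.
At 38 seats: Central 1, West 10, Lowland 12, Coastal 6, North 9.
Central drops from 2 to 1.

Central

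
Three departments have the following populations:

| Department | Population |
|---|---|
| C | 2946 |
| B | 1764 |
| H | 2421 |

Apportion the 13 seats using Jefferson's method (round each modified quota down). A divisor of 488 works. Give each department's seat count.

With modified divisor 488: modified quotas C 6.037, B 3.615, H 4.961.
Rounding down: C 6, B 3, H 4 (total 13).

C: 6, B: 3, H: 4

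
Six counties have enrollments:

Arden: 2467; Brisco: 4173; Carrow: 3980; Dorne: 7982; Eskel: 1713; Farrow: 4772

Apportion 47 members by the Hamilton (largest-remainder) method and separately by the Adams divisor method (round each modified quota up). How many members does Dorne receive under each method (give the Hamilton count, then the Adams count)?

15 and 14

Hamilton: Arden 5, Brisco 8, Carrow 7, Dorne 15, Eskel 3, Farrow 9.
Adams: Arden 5, Brisco 8, Carrow 7, Dorne 14, Eskel 4, Farrow 9.
Dorne gets 15 under Hamilton and 14 under Adams.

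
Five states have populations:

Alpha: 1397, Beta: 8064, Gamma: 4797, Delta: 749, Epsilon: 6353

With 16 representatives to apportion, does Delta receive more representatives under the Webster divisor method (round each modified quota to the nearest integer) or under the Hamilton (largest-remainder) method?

Webster

Webster: Alpha 1, Beta 6, Gamma 3, Delta 1, Epsilon 5.
Hamilton: Alpha 1, Beta 6, Gamma 4, Delta 0, Epsilon 5.
Delta gets 1 under Webster and 0 under Hamilton.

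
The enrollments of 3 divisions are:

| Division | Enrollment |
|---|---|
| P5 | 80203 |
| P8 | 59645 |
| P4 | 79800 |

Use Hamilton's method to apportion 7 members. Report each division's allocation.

P5=3, P8=2, P4=2

The standard divisor is 219648/7 ≈ 31378.286.
Standard quotas: P5 2.5560, P8 1.9008, P4 2.5432.
Lower quotas: P5 2, P8 1, P4 2 (sum 5, leaving 2 seats).
Remainders in descending order: P8 0.9008, P5 0.5560, P4 0.5432.
The surplus seats go to P8, P5.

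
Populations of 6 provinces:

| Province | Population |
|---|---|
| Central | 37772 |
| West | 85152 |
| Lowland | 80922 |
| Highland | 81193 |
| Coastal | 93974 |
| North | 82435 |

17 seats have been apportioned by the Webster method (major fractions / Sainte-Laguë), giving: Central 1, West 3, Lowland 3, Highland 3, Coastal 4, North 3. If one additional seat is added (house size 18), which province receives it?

Priority for the next seat is population ÷ (current seats + 0.5).
Priorities: Central 25181.333, West 24329.143, Lowland 23120.571, Highland 23198.000, Coastal 20883.111, North 23552.857.
Highest priority: Central.

Central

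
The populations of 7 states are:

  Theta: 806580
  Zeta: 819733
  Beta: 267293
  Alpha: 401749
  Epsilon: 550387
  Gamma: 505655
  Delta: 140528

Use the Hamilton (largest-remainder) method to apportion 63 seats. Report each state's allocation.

The standard divisor is 3491925/63 ≈ 55427.381.
Standard quotas: Theta 14.5520, Zeta 14.7893, Beta 4.8224, Alpha 7.2482, Epsilon 9.9299, Gamma 9.1228, Delta 2.5354.
Lower quotas: Theta 14, Zeta 14, Beta 4, Alpha 7, Epsilon 9, Gamma 9, Delta 2 (sum 59, leaving 4 seats).
Remainders in descending order: Epsilon 0.9299, Beta 0.8224, Zeta 0.7893, Theta 0.5520, Delta 0.5354, Alpha 0.2482, Gamma 0.1228.
The surplus seats go to Epsilon, Beta, Zeta, Theta.

Theta: 15, Zeta: 15, Beta: 5, Alpha: 7, Epsilon: 10, Gamma: 9, Delta: 2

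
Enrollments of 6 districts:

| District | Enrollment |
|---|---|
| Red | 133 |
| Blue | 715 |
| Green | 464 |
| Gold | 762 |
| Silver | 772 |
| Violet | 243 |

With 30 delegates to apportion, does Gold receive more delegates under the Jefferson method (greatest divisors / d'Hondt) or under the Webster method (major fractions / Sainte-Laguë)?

Jefferson: Red 1, Blue 7, Green 4, Gold 8, Silver 8, Violet 2.
Webster: Red 1, Blue 7, Green 5, Gold 7, Silver 8, Violet 2.
Gold gets 8 under Jefferson and 7 under Webster.

Jefferson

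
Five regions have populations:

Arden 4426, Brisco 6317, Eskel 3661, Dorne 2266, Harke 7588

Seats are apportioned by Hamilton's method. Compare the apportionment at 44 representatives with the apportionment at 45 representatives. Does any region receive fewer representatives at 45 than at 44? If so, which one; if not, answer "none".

none

At 44 seats: Arden 8, Brisco 11, Eskel 7, Dorne 4, Harke 14.
At 45 seats: Arden 8, Brisco 12, Eskel 7, Dorne 4, Harke 14.
No region's allocation decreased.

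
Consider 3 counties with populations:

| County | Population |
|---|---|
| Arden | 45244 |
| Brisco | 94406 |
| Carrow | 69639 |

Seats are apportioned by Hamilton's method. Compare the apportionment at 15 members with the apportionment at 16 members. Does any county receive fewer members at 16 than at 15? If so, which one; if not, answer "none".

At 15 seats: Arden 3, Brisco 7, Carrow 5.
At 16 seats: Arden 4, Brisco 7, Carrow 5.
No county's allocation decreased.

none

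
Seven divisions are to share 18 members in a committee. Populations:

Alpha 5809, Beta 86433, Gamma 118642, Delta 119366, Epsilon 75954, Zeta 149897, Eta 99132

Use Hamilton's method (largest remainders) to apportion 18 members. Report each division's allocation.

Total 655233; standard divisor 655233/18 ≈ 36401.833.
Standard quotas: Alpha 0.1596, Beta 2.3744, Gamma 3.2592, Delta 3.2791, Epsilon 2.0865, Zeta 4.1178, Eta 2.7233.
Lower quotas: Alpha 0, Beta 2, Gamma 3, Delta 3, Epsilon 2, Zeta 4, Eta 2 (sum 16, leaving 2 seats).
Remainders in descending order: Eta 0.7233, Beta 0.3744, Delta 0.2791, Gamma 0.2592, Alpha 0.1596, Zeta 0.1178, Epsilon 0.0865.
The surplus seats go to Eta, Beta.

Alpha=0, Beta=3, Gamma=3, Delta=3, Epsilon=2, Zeta=4, Eta=3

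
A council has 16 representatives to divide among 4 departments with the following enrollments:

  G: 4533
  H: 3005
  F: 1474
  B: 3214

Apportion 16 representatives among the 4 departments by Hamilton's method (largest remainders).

G: 6, H: 4, F: 2, B: 4

Total 12226; standard divisor 12226/16 ≈ 764.125.
Standard quotas: G 5.932, H 3.933, F 1.929, B 4.206.
Lower quotas: G 5, H 3, F 1, B 4 (sum 13, leaving 3 seats).
Remainders in descending order: H 0.933, G 0.932, F 0.929, B 0.206.
The surplus seats go to H, G, F.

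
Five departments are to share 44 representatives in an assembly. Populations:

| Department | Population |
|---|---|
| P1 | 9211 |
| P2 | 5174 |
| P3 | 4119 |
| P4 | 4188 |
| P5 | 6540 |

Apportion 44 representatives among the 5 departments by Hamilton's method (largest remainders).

P1: 14, P2: 8, P3: 6, P4: 6, P5: 10

Total 29232; standard divisor 29232/44 ≈ 664.364.
Standard quotas: P1 13.8644, P2 7.7879, P3 6.1999, P4 6.3038, P5 9.8440.
Lower quotas: P1 13, P2 7, P3 6, P4 6, P5 9 (sum 41, leaving 3 seats).
Remainders in descending order: P1 0.8644, P5 0.8440, P2 0.7879, P4 0.3038, P3 0.1999.
Largest remainders: P1, P5, P2 receive the extra seats.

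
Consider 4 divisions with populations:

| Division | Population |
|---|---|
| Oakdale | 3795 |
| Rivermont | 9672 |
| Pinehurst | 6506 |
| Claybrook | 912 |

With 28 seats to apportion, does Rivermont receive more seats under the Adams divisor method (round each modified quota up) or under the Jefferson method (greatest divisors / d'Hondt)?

Adams: Oakdale 5, Rivermont 12, Pinehurst 9, Claybrook 2.
Jefferson: Oakdale 5, Rivermont 13, Pinehurst 9, Claybrook 1.
Rivermont gets 12 under Adams and 13 under Jefferson.

Jefferson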